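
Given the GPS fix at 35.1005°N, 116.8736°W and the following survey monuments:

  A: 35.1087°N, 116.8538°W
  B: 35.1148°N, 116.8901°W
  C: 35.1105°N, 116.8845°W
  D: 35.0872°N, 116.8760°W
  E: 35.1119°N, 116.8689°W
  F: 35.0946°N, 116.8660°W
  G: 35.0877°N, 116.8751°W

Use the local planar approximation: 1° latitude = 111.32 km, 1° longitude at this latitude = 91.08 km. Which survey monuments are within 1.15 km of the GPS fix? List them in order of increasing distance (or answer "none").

F

Distances from 35.1005°N, 116.8736°W:
A: 2.0212 km
B: 2.1892 km
C: 1.4916 km
D: 1.4966 km
E: 1.3393 km
F: 0.9542 km
G: 1.4314 km
Threshold 1.15 km: F (0.9542 km) is within range.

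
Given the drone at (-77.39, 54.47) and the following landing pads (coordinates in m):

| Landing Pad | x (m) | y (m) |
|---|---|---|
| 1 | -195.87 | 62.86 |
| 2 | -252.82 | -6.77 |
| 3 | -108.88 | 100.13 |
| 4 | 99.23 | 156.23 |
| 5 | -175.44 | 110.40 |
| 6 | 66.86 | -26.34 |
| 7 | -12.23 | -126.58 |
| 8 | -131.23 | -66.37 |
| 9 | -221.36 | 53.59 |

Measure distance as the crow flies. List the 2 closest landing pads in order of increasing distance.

Distances from (-77.39, 54.47):
1: √((-118.48)² + (8.39)²) = √(14037.5104 + 70.3921) = 118.78 m
2: √((-175.43)² + (-61.24)²) = √(30775.6849 + 3750.3376) = 185.81 m
3: √((-31.49)² + (45.66)²) = √(991.6201 + 2084.8356) = 55.47 m
4: √((176.62)² + (101.76)²) = √(31194.6244 + 10355.0976) = 203.84 m
5: √((-98.05)² + (55.93)²) = √(9613.8025 + 3128.1649) = 112.88 m
6: √((144.25)² + (-80.81)²) = √(20808.0625 + 6530.2561) = 165.34 m
7: √((65.16)² + (-181.05)²) = √(4245.8256 + 32779.1025) = 192.42 m
8: √((-53.84)² + (-120.84)²) = √(2898.7456 + 14602.3056) = 132.29 m
9: √((-143.97)² + (-0.88)²) = √(20727.3609 + 0.7744) = 143.97 m
Sorted: 3 (55.47 m) < 5 (112.88 m) < 1 (118.78 m) < 8 (132.29 m) < …

3, 5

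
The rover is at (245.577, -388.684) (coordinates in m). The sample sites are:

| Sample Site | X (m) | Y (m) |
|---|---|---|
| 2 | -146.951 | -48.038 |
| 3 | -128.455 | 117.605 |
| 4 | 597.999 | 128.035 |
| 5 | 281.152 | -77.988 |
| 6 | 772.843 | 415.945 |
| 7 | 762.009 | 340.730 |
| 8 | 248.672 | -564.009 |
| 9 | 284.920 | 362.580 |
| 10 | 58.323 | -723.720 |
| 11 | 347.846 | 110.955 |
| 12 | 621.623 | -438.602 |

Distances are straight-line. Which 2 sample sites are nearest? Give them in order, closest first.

Distances from (245.577, -388.684):
2: √((-392.528)² + (340.646)²) = √(154078.23078 + 116039.69732) = 519.729 m
3: √((-374.032)² + (506.289)²) = √(139899.93702 + 256328.55152) = 629.467 m
4: √((352.422)² + (516.719)²) = √(124201.26608 + 266998.52496) = 625.460 m
5: √((35.575)² + (310.696)²) = √(1265.58062 + 96532.00442) = 312.726 m
6: √((527.266)² + (804.629)²) = √(278009.43476 + 647427.82764) = 961.996 m
7: √((516.432)² + (729.414)²) = √(266702.01062 + 532044.78340) = 893.726 m
8: √((3.095)² + (-175.325)²) = √(9.57902 + 30738.85562) = 175.352 m
9: √((39.343)² + (751.264)²) = √(1547.87165 + 564397.59770) = 752.293 m
10: √((-187.254)² + (-335.036)²) = √(35064.06052 + 112249.12130) = 383.814 m
11: √((102.269)² + (499.639)²) = √(10458.94836 + 249639.13032) = 509.998 m
12: √((376.046)² + (-49.918)²) = √(141410.59412 + 2491.80672) = 379.345 m
Sorted: 8 (175.352 m) < 5 (312.726 m) < 12 (379.345 m) < 10 (383.814 m) < …

8, 5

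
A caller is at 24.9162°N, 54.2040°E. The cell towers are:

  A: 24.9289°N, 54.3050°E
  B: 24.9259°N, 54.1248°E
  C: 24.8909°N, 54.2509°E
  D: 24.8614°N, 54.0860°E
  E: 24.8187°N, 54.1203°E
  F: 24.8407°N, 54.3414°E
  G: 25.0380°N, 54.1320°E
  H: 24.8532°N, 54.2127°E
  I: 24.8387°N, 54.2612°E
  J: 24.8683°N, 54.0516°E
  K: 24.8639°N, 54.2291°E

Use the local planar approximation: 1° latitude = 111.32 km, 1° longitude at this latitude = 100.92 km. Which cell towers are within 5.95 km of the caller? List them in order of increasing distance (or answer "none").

Distances from 24.9162°N, 54.2040°E:
A: 10.2905 km
B: 8.0655 km
C: 5.5077 km
D: 13.3801 km
E: 13.7534 km
F: 16.2147 km
G: 15.3831 km
H: 7.0679 km
I: 10.3804 km
J: 16.2783 km
K: 6.3492 km
Threshold 5.95 km: C (5.5077 km) is within range.

C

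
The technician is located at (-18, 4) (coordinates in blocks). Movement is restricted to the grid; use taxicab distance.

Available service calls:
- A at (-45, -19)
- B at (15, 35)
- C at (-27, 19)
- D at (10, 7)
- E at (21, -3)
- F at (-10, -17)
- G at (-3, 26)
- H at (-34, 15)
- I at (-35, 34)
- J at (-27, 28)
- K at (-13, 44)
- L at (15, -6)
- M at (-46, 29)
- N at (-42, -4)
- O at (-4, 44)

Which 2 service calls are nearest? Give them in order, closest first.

C, H

Distances from (-18, 4):
A: 50 blocks
B: 64 blocks
C: 24 blocks
D: 31 blocks
E: 46 blocks
F: 29 blocks
G: 37 blocks
H: 27 blocks
I: 47 blocks
J: 33 blocks
K: 45 blocks
L: 43 blocks
M: 53 blocks
N: 32 blocks
O: 54 blocks
Sorted: C (24 blocks) < H (27 blocks) < F (29 blocks) < D (31 blocks) < …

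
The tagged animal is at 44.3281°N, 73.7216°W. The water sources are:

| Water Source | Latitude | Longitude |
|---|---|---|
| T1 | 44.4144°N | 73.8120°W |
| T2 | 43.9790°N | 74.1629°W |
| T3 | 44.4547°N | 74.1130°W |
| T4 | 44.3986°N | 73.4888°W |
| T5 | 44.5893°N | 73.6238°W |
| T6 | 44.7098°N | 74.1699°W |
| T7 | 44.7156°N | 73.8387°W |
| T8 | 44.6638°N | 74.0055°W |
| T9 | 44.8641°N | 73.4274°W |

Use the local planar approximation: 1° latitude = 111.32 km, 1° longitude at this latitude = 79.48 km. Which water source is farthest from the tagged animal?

T9

Distances from 44.3281°N, 73.7216°W:
T1: 11.9965 km
T2: 52.3494 km
T3: 34.1519 km
T4: 20.0985 km
T5: 30.0979 km
T6: 55.4530 km
T7: 44.1291 km
T8: 43.6541 km
T9: 64.0857 km
Maximum: T9 at 64.0857 km.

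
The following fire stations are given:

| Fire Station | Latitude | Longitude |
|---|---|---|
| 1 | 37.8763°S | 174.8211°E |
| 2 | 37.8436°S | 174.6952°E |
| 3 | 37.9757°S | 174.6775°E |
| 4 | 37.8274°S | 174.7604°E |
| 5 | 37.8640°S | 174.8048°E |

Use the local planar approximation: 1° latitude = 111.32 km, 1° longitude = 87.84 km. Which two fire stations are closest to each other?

Pairwise distances:
1–2: √((0.0327·111.32)² + (-0.1259·87.84)²) = √(13.250794 + 122.302720) = 11.6427 km
1–3: √((-0.0994·111.32)² + (-0.1436·87.84)²) = √(122.438828 + 159.108556) = 16.7794 km
1–4: √((0.0489·111.32)² + (-0.0607·87.84)²) = √(29.632215 + 28.429030) = 7.6198 km
1–5: √((0.0123·111.32)² + (-0.0163·87.84)²) = √(1.874807 + 2.050028) = 1.9811 km
2–3: √((-0.1321·111.32)² + (-0.0177·87.84)²) = √(216.247966 + 2.417304) = 14.7873 km
2–4: √((0.0162·111.32)² + (0.0652·87.84)²) = √(3.252194 + 32.800453) = 6.0044 km
2–5: √((-0.0204·111.32)² + (0.1096·87.84)²) = √(5.157114 + 92.684212) = 9.8915 km
3–4: √((0.1483·111.32)² + (0.0829·87.84)²) = √(272.539025 + 53.026592) = 18.0434 km
3–5: √((0.1117·111.32)² + (0.1273·87.84)²) = √(154.615398 + 125.037840) = 16.7228 km
4–5: √((-0.0366·111.32)² + (0.0444·87.84)²) = √(16.600018 + 15.210749) = 5.6401 km
Closest pair: 1–5 at 1.9811 km.

1 and 5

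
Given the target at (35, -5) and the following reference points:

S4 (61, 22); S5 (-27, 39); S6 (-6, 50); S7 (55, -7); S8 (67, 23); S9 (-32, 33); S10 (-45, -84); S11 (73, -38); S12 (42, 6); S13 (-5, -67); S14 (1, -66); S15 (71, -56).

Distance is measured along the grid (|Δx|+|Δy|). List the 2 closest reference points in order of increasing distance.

Distances from (35, -5):
S4: |26| + |27| = 26 + 27 = 53
S5: |-62| + |44| = 62 + 44 = 106
S6: |-41| + |55| = 41 + 55 = 96
S7: |20| + |-2| = 20 + 2 = 22
S8: |32| + |28| = 32 + 28 = 60
S9: |-67| + |38| = 67 + 38 = 105
S10: |-80| + |-79| = 80 + 79 = 159
S11: |38| + |-33| = 38 + 33 = 71
S12: |7| + |11| = 7 + 11 = 18
S13: |-40| + |-62| = 40 + 62 = 102
S14: |-34| + |-61| = 34 + 61 = 95
S15: |36| + |-51| = 36 + 51 = 87
Sorted: S12 (18) < S7 (22) < S4 (53) < S8 (60) < …

S12, S7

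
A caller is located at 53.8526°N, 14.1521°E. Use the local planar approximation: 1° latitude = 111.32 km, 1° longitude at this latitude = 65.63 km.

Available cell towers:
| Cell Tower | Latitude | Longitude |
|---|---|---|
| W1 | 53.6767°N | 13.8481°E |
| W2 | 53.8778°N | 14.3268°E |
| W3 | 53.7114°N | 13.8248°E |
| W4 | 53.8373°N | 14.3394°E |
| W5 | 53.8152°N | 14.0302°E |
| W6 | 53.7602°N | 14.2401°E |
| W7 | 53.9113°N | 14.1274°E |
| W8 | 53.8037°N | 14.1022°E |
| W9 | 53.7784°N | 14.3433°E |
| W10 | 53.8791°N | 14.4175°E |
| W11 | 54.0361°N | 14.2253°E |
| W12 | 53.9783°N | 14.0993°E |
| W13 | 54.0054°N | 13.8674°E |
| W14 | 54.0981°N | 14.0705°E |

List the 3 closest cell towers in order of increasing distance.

W8, W7, W5

Distances from 53.8526°N, 14.1521°E:
W1: 27.9551 km
W2: 11.8038 km
W3: 26.6174 km
W4: 12.4099 km
W5: 9.0188 km
W6: 11.7965 km
W7: 6.7326 km
W8: 6.3527 km
W9: 15.0230 km
W10: 17.6662 km
W11: 20.9845 km
W12: 14.4156 km
W13: 25.2676 km
W14: 27.8488 km
Sorted: W8 (6.3527 km) < W7 (6.7326 km) < W5 (9.0188 km) < W6 (11.7965 km) < W2 (11.8038 km) < …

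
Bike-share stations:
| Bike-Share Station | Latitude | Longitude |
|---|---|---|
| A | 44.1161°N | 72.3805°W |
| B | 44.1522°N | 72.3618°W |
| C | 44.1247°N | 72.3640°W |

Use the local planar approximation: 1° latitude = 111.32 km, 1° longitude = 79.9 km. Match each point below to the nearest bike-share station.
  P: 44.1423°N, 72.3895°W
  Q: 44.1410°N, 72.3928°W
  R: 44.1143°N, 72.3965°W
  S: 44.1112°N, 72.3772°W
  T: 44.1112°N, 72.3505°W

P→B; Q→B; R→A; S→A; T→C

P at 44.1423°N, 72.3895°W:
  A: √((-0.0262·111.32)² + (0.0090·79.9)²) = √(8.506462 + 0.517105) = 3.0039 km
  B: √((0.0099·111.32)² + (0.0277·79.9)²) = √(1.214554 + 4.898387) = 2.4724 km
  C: √((-0.0176·111.32)² + (0.0255·79.9)²) = √(3.838590 + 4.151203) = 2.8266 km
  → nearest: B (2.4724 km)
Q at 44.1410°N, 72.3928°W:
  A: √((-0.0249·111.32)² + (0.0123·79.9)²) = √(7.683252 + 0.965837) = 2.9409 km
  B: √((0.0112·111.32)² + (0.0310·79.9)²) = √(1.554470 + 6.135034) = 2.7730 km
  C: √((-0.0163·111.32)² + (0.0288·79.9)²) = √(3.292468 + 5.295153) = 2.9305 km
  → nearest: B (2.7730 km)
R at 44.1143°N, 72.3965°W:
  A: √((0.0018·111.32)² + (0.0160·79.9)²) = √(0.040151 + 1.634307) = 1.2940 km
  B: √((0.0379·111.32)² + (0.0347·79.9)²) = √(17.800197 + 7.686923) = 5.0485 km
  C: √((0.0104·111.32)² + (0.0325·79.9)²) = √(1.340334 + 6.743111) = 2.8431 km
  → nearest: A (1.2940 km)
S at 44.1112°N, 72.3772°W:
  A: √((0.0049·111.32)² + (-0.0033·79.9)²) = √(0.297535 + 0.069522) = 0.6059 km
  B: √((0.0410·111.32)² + (0.0154·79.9)²) = √(20.831191 + 1.514032) = 4.7271 km
  C: √((0.0135·111.32)² + (0.0132·79.9)²) = √(2.258468 + 1.112350) = 1.8360 km
  → nearest: A (0.6059 km)
T at 44.1112°N, 72.3505°W:
  A: √((0.0049·111.32)² + (-0.0300·79.9)²) = √(0.297535 + 5.745609) = 2.4583 km
  B: √((0.0410·111.32)² + (-0.0113·79.9)²) = √(20.831191 + 0.815174) = 4.6526 km
  C: √((0.0135·111.32)² + (-0.0135·79.9)²) = √(2.258468 + 1.163486) = 1.8499 km
  → nearest: C (1.8499 km)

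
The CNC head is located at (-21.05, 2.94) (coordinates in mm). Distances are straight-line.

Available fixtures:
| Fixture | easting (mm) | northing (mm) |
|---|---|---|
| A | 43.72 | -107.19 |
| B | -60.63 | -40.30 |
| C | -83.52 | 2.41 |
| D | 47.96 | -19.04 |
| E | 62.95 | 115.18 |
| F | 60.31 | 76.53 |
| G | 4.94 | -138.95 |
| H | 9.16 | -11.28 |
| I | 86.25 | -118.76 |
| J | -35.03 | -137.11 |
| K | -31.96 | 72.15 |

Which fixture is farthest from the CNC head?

Distances from (-21.05, 2.94):
A: √((64.77)² + (-110.13)²) = √(4195.1529 + 12128.6169) = 127.76 mm
B: √((-39.58)² + (-43.24)²) = √(1566.5764 + 1869.6976) = 58.62 mm
C: √((-62.47)² + (-0.53)²) = √(3902.5009 + 0.2809) = 62.47 mm
D: √((69.01)² + (-21.98)²) = √(4762.3801 + 483.1204) = 72.43 mm
E: √((84.00)² + (112.24)²) = √(7056.0000 + 12597.8176) = 140.19 mm
F: √((81.36)² + (73.59)²) = √(6619.4496 + 5415.4881) = 109.70 mm
G: √((25.99)² + (-141.89)²) = √(675.4801 + 20132.7721) = 144.25 mm
H: √((30.21)² + (-14.22)²) = √(912.6441 + 202.2084) = 33.39 mm
I: √((107.30)² + (-121.70)²) = √(11513.2900 + 14810.8900) = 162.25 mm
J: √((-13.98)² + (-140.05)²) = √(195.4404 + 19614.0025) = 140.75 mm
K: √((-10.91)² + (69.21)²) = √(119.0281 + 4790.0241) = 70.06 mm
Maximum: I at 162.25 mm.

I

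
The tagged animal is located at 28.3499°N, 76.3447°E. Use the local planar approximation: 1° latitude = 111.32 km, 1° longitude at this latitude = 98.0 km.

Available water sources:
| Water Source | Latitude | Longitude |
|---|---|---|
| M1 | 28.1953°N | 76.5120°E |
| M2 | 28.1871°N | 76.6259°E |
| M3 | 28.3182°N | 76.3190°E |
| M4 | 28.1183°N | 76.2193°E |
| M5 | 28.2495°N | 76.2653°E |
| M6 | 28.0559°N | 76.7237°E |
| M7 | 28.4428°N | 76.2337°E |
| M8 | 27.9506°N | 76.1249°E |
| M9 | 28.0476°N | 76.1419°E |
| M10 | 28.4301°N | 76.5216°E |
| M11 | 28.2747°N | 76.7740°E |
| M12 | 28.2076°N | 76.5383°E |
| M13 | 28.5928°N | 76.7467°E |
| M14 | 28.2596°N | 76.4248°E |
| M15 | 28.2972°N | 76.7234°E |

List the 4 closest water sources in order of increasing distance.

M3, M14, M5, M7

Distances from 28.3499°N, 76.3447°E:
M1: 23.7696 km
M2: 32.9827 km
M3: 4.3354 km
M4: 28.5608 km
M5: 13.6184 km
M6: 49.5041 km
M7: 15.0093 km
M8: 49.3943 km
M9: 39.0826 km
M10: 19.5000 km
M11: 42.8962 km
M12: 24.7164 km
M13: 47.7827 km
M14: 12.7541 km
M15: 37.5734 km
Sorted: M3 (4.3354 km) < M14 (12.7541 km) < M5 (13.6184 km) < M7 (15.0093 km) < M10 (19.5000 km) < M1 (23.7696 km) < …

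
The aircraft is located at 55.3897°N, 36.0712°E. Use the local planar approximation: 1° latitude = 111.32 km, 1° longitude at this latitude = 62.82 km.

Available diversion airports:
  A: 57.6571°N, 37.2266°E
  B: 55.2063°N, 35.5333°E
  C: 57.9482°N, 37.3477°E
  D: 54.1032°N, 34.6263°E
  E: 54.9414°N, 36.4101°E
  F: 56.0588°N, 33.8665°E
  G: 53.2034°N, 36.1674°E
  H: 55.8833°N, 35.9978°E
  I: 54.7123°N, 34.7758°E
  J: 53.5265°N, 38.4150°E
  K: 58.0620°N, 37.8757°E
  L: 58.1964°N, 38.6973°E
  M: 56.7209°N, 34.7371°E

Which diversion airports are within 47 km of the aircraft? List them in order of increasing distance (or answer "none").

Distances from 55.3897°N, 36.0712°E:
A: 262.6356 km
B: 39.4796 km
C: 295.8858 km
D: 169.5552 km
E: 54.2562 km
F: 157.2576 km
G: 243.4539 km
H: 55.1407 km
I: 110.9442 km
J: 254.3588 km
K: 318.3470 km
L: 353.3207 km
M: 170.2464 km
Threshold 47 km: B (39.4796 km) is within range.

B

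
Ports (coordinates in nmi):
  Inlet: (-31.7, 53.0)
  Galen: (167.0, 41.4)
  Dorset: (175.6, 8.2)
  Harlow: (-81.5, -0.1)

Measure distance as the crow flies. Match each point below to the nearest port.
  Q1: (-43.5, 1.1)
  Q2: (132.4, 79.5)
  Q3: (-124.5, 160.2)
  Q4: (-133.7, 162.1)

Q1 at (-43.5, 1.1):
  Inlet: √((11.8)² + (51.9)²) = √(139.240 + 2693.610) = 53.2 nmi
  Galen: √((210.5)² + (40.3)²) = √(44310.250 + 1624.090) = 214.3 nmi
  Dorset: √((219.1)² + (7.1)²) = √(48004.810 + 50.410) = 219.2 nmi
  Harlow: √((-38.0)² + (-1.2)²) = √(1444.000 + 1.440) = 38.0 nmi
  → nearest: Harlow (38.0 nmi)
Q2 at (132.4, 79.5):
  Inlet: √((-164.1)² + (-26.5)²) = √(26928.810 + 702.250) = 166.2 nmi
  Galen: √((34.6)² + (-38.1)²) = √(1197.160 + 1451.610) = 51.5 nmi
  Dorset: √((43.2)² + (-71.3)²) = √(1866.240 + 5083.690) = 83.4 nmi
  Harlow: √((-213.9)² + (-79.6)²) = √(45753.210 + 6336.160) = 228.2 nmi
  → nearest: Galen (51.5 nmi)
Q3 at (-124.5, 160.2):
  Inlet: √((92.8)² + (-107.2)²) = √(8611.840 + 11491.840) = 141.8 nmi
  Galen: √((291.5)² + (-118.8)²) = √(84972.250 + 14113.440) = 314.8 nmi
  Dorset: √((300.1)² + (-152.0)²) = √(90060.010 + 23104.000) = 336.4 nmi
  Harlow: √((43.0)² + (-160.3)²) = √(1849.000 + 25696.090) = 166.0 nmi
  → nearest: Inlet (141.8 nmi)
Q4 at (-133.7, 162.1):
  Inlet: √((102.0)² + (-109.1)²) = √(10404.000 + 11902.810) = 149.4 nmi
  Galen: √((300.7)² + (-120.7)²) = √(90420.490 + 14568.490) = 324.0 nmi
  Dorset: √((309.3)² + (-153.9)²) = √(95666.490 + 23685.210) = 345.5 nmi
  Harlow: √((52.2)² + (-162.2)²) = √(2724.840 + 26308.840) = 170.4 nmi
  → nearest: Inlet (149.4 nmi)

Q1→Harlow; Q2→Galen; Q3→Inlet; Q4→Inlet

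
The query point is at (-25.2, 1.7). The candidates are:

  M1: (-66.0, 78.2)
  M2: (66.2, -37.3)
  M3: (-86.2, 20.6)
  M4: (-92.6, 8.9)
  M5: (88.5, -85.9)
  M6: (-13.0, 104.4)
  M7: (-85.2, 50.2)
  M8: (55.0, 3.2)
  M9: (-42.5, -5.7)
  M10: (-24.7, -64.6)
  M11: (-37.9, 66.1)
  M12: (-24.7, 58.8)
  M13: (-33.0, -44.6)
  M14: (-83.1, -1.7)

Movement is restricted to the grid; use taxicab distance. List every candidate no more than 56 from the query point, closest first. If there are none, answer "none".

Distances from (-25.2, 1.7):
M1: 117.3
M2: 130.4
M3: 79.9
M4: 74.6
M5: 201.3
M6: 114.9
M7: 108.5
M8: 81.7
M9: 24.7
M10: 66.8
M11: 77.1
M12: 57.6
M13: 54.1
M14: 61.3
Threshold 56: M9 (24.7), M13 (54.1) are within range.

M9, M13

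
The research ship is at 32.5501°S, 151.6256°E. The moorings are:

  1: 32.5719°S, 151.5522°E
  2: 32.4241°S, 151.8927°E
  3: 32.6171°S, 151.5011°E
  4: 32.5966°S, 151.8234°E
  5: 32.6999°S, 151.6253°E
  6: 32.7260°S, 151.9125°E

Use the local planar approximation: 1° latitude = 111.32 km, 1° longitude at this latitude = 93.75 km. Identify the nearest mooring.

1

Distances from 32.5501°S, 151.6256°E:
1: √((-0.0218·111.32)² + (-0.0734·93.75)²) = √(5.889242 + 47.351602) = 7.2966 km
2: √((0.1260·111.32)² + (0.2671·93.75)²) = √(196.737653 + 627.032900) = 28.7014 km
3: √((-0.0670·111.32)² + (-0.1245·93.75)²) = √(55.628327 + 136.232666) = 13.8514 km
4: √((-0.0465·111.32)² + (0.1978·93.75)²) = √(26.794910 + 343.870664) = 19.2527 km
5: √((-0.1498·111.32)² + (-0.0003·93.75)²) = √(278.080171 + 0.000791) = 16.6758 km
6: √((-0.1759·111.32)² + (0.2869·93.75)²) = √(383.422923 + 723.441885) = 33.2696 km
Minimum: 1 at 7.2966 km.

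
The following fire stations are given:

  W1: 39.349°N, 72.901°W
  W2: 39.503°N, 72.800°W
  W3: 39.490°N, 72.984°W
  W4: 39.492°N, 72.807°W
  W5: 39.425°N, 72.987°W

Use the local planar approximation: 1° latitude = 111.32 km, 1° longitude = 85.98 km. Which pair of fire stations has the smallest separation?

Pairwise distances:
W2–W4: √((-0.011·111.32)² + (-0.007·85.98)²) = √(1.49945 + 0.36224) = 1.364 km
W3–W5: √((-0.065·111.32)² + (-0.003·85.98)²) = √(52.35680 + 0.06653) = 7.240 km
W1–W5: √((0.076·111.32)² + (-0.086·85.98)²) = √(71.57701 + 54.67538) = 11.236 km
W3–W4: √((0.002·111.32)² + (0.177·85.98)²) = √(0.04957 + 231.60152) = 15.220 km
W2–W3: √((-0.013·111.32)² + (-0.184·85.98)²) = √(2.09427 + 250.28252) = 15.886 km
W4–W5: √((-0.067·111.32)² + (-0.180·85.98)²) = √(55.62833 + 239.51896) = 17.180 km
W1–W3: √((0.141·111.32)² + (-0.083·85.98)²) = √(246.36818 + 50.92735) = 17.242 km
W1–W4: √((0.143·111.32)² + (0.094·85.98)²) = √(253.40692 + 65.32066) = 17.853 km
W2–W5: √((-0.078·111.32)² + (-0.187·85.98)²) = √(75.39379 + 258.51044) = 18.273 km
W1–W2: √((0.154·111.32)² + (0.101·85.98)²) = √(293.89205 + 75.41151) = 19.217 km
Closest pair: W2–W4 at 1.364 km.

W2 and W4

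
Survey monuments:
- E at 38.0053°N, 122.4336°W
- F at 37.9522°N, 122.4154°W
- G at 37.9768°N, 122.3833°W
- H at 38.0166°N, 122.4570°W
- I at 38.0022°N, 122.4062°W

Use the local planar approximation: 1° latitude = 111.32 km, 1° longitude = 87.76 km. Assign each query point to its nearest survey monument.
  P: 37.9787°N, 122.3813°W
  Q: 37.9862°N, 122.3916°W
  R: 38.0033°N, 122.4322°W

P→G; Q→G; R→E

P at 37.9787°N, 122.3813°W:
  E: √((0.0266·111.32)² + (-0.0523·87.76)²) = √(8.768184 + 21.066705) = 5.4621 km
  F: √((-0.0265·111.32)² + (-0.0341·87.76)²) = √(8.702382 + 8.955751) = 4.2022 km
  G: √((-0.0019·111.32)² + (-0.0020·87.76)²) = √(0.044736 + 0.030807) = 0.2749 km
  H: √((0.0379·111.32)² + (-0.0757·87.76)²) = √(17.800197 + 44.135189) = 7.8699 km
  I: √((0.0235·111.32)² + (-0.0249·87.76)²) = √(6.843561 + 4.775204) = 3.4086 km
  → nearest: G (0.2749 km)
Q at 37.9862°N, 122.3916°W:
  E: √((0.0191·111.32)² + (-0.0420·87.76)²) = √(4.520777 + 13.586006) = 4.2552 km
  F: √((-0.0340·111.32)² + (-0.0238·87.76)²) = √(14.325317 + 4.362618) = 4.3230 km
  G: √((-0.0094·111.32)² + (0.0083·87.76)²) = √(1.094970 + 0.530578) = 1.2750 km
  H: √((0.0304·111.32)² + (-0.0654·87.76)²) = √(11.452322 + 32.941906) = 6.6629 km
  I: √((0.0160·111.32)² + (-0.0146·87.76)²) = √(3.172388 + 1.641719) = 2.1941 km
  → nearest: G (1.2750 km)
R at 38.0033°N, 122.4322°W:
  E: √((0.0020·111.32)² + (-0.0014·87.76)²) = √(0.049569 + 0.015096) = 0.2543 km
  F: √((-0.0511·111.32)² + (0.0168·87.76)²) = √(32.358486 + 2.173761) = 5.8764 km
  G: √((-0.0265·111.32)² + (0.0489·87.76)²) = √(8.702382 + 18.416663) = 5.2076 km
  H: √((0.0133·111.32)² + (-0.0248·87.76)²) = √(2.192046 + 4.736926) = 2.6323 km
  I: √((-0.0011·111.32)² + (0.0260·87.76)²) = √(0.014994 + 5.206429) = 2.2850 km
  → nearest: E (0.2543 km)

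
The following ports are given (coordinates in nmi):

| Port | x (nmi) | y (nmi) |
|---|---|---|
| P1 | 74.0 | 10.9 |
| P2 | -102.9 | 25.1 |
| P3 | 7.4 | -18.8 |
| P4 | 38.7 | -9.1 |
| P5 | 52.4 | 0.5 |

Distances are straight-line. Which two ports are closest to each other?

Pairwise distances:
P1–P2: √((-176.9)² + (14.2)²) = √(31293.610 + 201.640) = 177.5 nmi
P1–P3: √((-66.6)² + (-29.7)²) = √(4435.560 + 882.090) = 72.9 nmi
P1–P4: √((-35.3)² + (-20.0)²) = √(1246.090 + 400.000) = 40.6 nmi
P1–P5: √((-21.6)² + (-10.4)²) = √(466.560 + 108.160) = 24.0 nmi
P2–P3: √((110.3)² + (-43.9)²) = √(12166.090 + 1927.210) = 118.7 nmi
P2–P4: √((141.6)² + (-34.2)²) = √(20050.560 + 1169.640) = 145.7 nmi
P2–P5: √((155.3)² + (-24.6)²) = √(24118.090 + 605.160) = 157.2 nmi
P3–P4: √((31.3)² + (9.7)²) = √(979.690 + 94.090) = 32.8 nmi
P3–P5: √((45.0)² + (19.3)²) = √(2025.000 + 372.490) = 49.0 nmi
P4–P5: √((13.7)² + (9.6)²) = √(187.690 + 92.160) = 16.7 nmi
Closest pair: P4–P5 at 16.7 nmi.

P4 and P5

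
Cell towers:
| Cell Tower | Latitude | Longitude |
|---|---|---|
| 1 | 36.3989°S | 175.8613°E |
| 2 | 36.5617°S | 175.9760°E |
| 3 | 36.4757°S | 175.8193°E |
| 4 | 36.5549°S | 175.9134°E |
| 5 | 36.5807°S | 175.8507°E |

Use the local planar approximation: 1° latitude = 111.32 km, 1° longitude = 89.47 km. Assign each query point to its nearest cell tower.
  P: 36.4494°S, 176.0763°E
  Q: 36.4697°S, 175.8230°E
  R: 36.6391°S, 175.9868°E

P→2; Q→3; R→2

P at 36.4494°S, 176.0763°E:
  1: 20.0407 km
  2: 15.3887 km
  3: 23.1794 km
  4: 18.7176 km
  5: 24.9208 km
  → nearest: 2 (15.3887 km)
Q at 36.4697°S, 175.8230°E:
  1: 8.5942 km
  2: 17.0960 km
  3: 0.7455 km
  4: 12.4648 km
  5: 12.6026 km
  → nearest: 3 (0.7455 km)
R at 36.6391°S, 175.9868°E:
  1: 29.0010 km
  2: 8.6702 km
  3: 23.5680 km
  4: 11.4448 km
  5: 13.8036 km
  → nearest: 2 (8.6702 km)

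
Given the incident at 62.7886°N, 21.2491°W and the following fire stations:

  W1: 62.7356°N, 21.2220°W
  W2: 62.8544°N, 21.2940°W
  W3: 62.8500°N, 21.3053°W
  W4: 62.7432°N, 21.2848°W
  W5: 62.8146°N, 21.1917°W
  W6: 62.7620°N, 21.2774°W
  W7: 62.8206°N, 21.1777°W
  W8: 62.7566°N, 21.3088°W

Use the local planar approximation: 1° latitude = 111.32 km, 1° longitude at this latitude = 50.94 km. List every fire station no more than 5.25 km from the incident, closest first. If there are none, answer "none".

Distances from 62.7886°N, 21.2491°W:
W1: √((-0.0530·111.32)² + (0.0271·50.94)²) = √(34.809528 + 1.905708) = 6.0593 km
W2: √((0.0658·111.32)² + (-0.0449·50.94)²) = √(53.653515 + 5.231311) = 7.6736 km
W3: √((0.0614·111.32)² + (-0.0562·50.94)²) = √(46.717881 + 8.195784) = 7.4104 km
W4: √((-0.0454·111.32)² + (-0.0357·50.94)²) = √(25.542188 + 3.307153) = 5.3712 km
W5: √((0.0260·111.32)² + (0.0574·50.94)²) = √(8.377088 + 8.549519) = 4.1142 km
W6: √((-0.0266·111.32)² + (-0.0283·50.94)²) = √(8.768184 + 2.078216) = 3.2934 km
W7: √((0.0320·111.32)² + (0.0714·50.94)²) = √(12.689554 + 13.228613) = 5.0910 km
W8: √((-0.0320·111.32)² + (-0.0597·50.94)²) = √(12.689554 + 9.248399) = 4.6838 km
Threshold 5.25 km: W6 (3.2934 km), W5 (4.1142 km), W8 (4.6838 km), W7 (5.0910 km) are within range.

W6, W5, W8, W7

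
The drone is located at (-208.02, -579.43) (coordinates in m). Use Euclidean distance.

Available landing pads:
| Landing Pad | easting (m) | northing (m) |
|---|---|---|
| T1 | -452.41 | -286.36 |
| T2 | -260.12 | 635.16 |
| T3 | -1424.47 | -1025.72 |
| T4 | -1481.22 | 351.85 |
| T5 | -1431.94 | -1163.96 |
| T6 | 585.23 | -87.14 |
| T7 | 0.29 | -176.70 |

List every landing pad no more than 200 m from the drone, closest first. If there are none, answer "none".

Distances from (-208.02, -579.43):
T1: √((-244.39)² + (293.07)²) = √(59726.4721 + 85890.0249) = 381.60 m
T2: √((-52.10)² + (1214.59)²) = √(2714.4100 + 1475228.8681) = 1215.71 m
T3: √((-1216.45)² + (-446.29)²) = √(1479750.6025 + 199174.7641) = 1295.73 m
T4: √((-1273.20)² + (931.28)²) = √(1621038.2400 + 867282.4384) = 1577.44 m
T5: √((-1223.92)² + (-584.53)²) = √(1497980.1664 + 341675.3209) = 1356.34 m
T6: √((793.25)² + (492.29)²) = √(629245.5625 + 242349.4441) = 933.59 m
T7: √((208.31)² + (402.73)²) = √(43393.0561 + 162191.4529) = 453.41 m
Threshold 200 m: none within range.

none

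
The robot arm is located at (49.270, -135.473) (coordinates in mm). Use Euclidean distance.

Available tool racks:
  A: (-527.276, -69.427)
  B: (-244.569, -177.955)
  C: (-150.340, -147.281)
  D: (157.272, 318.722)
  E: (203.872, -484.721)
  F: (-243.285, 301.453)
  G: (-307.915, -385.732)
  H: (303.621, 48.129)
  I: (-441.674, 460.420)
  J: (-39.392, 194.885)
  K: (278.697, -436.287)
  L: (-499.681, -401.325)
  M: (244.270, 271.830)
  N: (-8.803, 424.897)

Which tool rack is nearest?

Distances from (49.270, -135.473):
A: √((-576.546)² + (66.046)²) = √(332405.29012 + 4362.07412) = 580.317 mm
B: √((-293.839)² + (-42.482)²) = √(86341.35792 + 1804.72032) = 296.894 mm
C: √((-199.610)² + (-11.808)²) = √(39844.15210 + 139.42886) = 199.959 mm
D: √((108.002)² + (454.195)²) = √(11664.43200 + 206293.09802) = 466.859 mm
E: √((154.602)² + (-349.248)²) = √(23901.77840 + 121974.16550) = 381.937 mm
F: √((-292.555)² + (436.926)²) = √(85588.42803 + 190904.32948) = 525.826 mm
G: √((-357.185)² + (-250.259)²) = √(127581.12423 + 62629.56708) = 436.132 mm
H: √((254.351)² + (183.602)²) = √(64694.43120 + 33709.69440) = 313.694 mm
I: √((-490.944)² + (595.893)²) = √(241026.01114 + 355088.46745) = 772.085 mm
J: √((-88.662)² + (330.358)²) = √(7860.95024 + 109136.40816) = 342.049 mm
K: √((229.427)² + (-300.814)²) = √(52636.74833 + 90489.06260) = 378.320 mm
L: √((-548.951)² + (-265.852)²) = √(301347.20040 + 70677.28590) = 609.938 mm
M: √((195.000)² + (407.303)²) = √(38025.00000 + 165895.73381) = 451.576 mm
N: √((-58.073)² + (560.370)²) = √(3372.47333 + 314014.53690) = 563.371 mm
Minimum: C at 199.959 mm.

C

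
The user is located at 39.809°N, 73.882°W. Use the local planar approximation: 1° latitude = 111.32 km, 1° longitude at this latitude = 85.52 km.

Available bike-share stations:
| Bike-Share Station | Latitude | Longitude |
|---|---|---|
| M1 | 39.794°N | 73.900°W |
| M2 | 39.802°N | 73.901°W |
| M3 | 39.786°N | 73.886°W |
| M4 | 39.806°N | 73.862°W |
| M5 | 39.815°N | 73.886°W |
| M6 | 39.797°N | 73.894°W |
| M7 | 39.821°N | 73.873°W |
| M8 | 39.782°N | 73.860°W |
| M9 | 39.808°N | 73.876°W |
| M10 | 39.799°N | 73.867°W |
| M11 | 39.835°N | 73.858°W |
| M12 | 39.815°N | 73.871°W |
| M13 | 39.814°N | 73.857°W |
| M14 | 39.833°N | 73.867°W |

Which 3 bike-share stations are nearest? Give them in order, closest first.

Distances from 39.809°N, 73.882°W:
M1: √((-0.015·111.32)² + (-0.018·85.52)²) = √(2.78823 + 2.36963) = 2.271 km
M2: √((-0.007·111.32)² + (-0.019·85.52)²) = √(0.60721 + 2.64024) = 1.802 km
M3: √((-0.023·111.32)² + (-0.004·85.52)²) = √(6.55544 + 0.11702) = 2.583 km
M4: √((-0.003·111.32)² + (0.020·85.52)²) = √(0.11153 + 2.92547) = 1.743 km
M5: √((0.006·111.32)² + (-0.004·85.52)²) = √(0.44612 + 0.11702) = 0.750 km
M6: √((-0.012·111.32)² + (-0.012·85.52)²) = √(1.78447 + 1.05317) = 1.685 km
M7: √((0.012·111.32)² + (0.009·85.52)²) = √(1.78447 + 0.59241) = 1.542 km
M8: √((-0.027·111.32)² + (0.022·85.52)²) = √(9.03387 + 3.53982) = 3.546 km
M9: √((-0.001·111.32)² + (0.006·85.52)²) = √(0.01239 + 0.26329) = 0.525 km
M10: √((-0.010·111.32)² + (0.015·85.52)²) = √(1.23921 + 1.64558) = 1.698 km
M11: √((0.026·111.32)² + (0.024·85.52)²) = √(8.37709 + 4.21267) = 3.548 km
M12: √((0.006·111.32)² + (0.011·85.52)²) = √(0.44612 + 0.88495) = 1.154 km
M13: √((0.005·111.32)² + (0.025·85.52)²) = √(0.30980 + 4.57104) = 2.209 km
M14: √((0.024·111.32)² + (0.015·85.52)²) = √(7.13787 + 1.64558) = 2.964 km
Sorted: M9 (0.525 km) < M5 (0.750 km) < M12 (1.154 km) < M7 (1.542 km) < M6 (1.685 km) < …

M9, M5, M12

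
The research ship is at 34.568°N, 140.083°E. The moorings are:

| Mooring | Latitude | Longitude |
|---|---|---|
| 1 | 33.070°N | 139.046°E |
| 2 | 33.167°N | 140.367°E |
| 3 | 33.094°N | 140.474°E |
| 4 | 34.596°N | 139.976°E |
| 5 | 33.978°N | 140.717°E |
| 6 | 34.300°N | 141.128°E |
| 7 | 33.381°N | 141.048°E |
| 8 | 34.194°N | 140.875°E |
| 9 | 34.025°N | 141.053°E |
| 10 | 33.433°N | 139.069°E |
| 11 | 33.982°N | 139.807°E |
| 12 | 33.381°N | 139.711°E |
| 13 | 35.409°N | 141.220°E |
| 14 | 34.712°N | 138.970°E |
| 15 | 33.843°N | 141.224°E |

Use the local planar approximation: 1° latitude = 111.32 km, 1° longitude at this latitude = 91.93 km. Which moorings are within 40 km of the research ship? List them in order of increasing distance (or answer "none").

4

Distances from 34.568°N, 140.083°E:
1: √((-1.498·111.32)² + (-1.037·91.93)²) = √(27808.01711 + 9088.07773) = 192.084 km
2: √((-1.401·111.32)² + (0.284·91.93)²) = √(24323.30949 + 681.63393) = 158.130 km
3: √((-1.474·111.32)² + (0.391·91.93)²) = √(26924.11038 + 1292.01643) = 167.977 km
4: √((0.028·111.32)² + (-0.107·91.93)²) = √(9.71544 + 96.75693) = 10.319 km
5: √((-0.590·111.32)² + (0.634·91.93)²) = √(4313.70477 + 3396.98036) = 87.811 km
6: √((-0.268·111.32)² + (1.045·91.93)²) = √(890.05324 + 9228.83967) = 100.593 km
7: √((-1.187·111.32)² + (0.965·91.93)²) = √(17460.14449 + 7869.89879) = 159.154 km
8: √((-0.374·111.32)² + (0.792·91.93)²) = √(1733.36331 + 5301.08641) = 83.872 km
9: √((-0.543·111.32)² + (0.970·91.93)²) = √(3653.81079 + 7951.66342) = 107.729 km
10: √((-1.135·111.32)² + (-1.014·91.93)²) = √(15963.86764 + 8689.41282) = 157.014 km
11: √((-0.586·111.32)² + (-0.276·91.93)²) = √(4255.41213 + 643.77289) = 69.994 km
12: √((-1.187·111.32)² + (-0.372·91.93)²) = √(17460.14449 + 1169.50047) = 136.490 km
13: √((0.841·111.32)² + (1.137·91.93)²) = √(8764.72687 + 10925.35229) = 140.321 km
14: √((0.144·111.32)² + (-1.113·91.93)²) = √(256.96346 + 10468.99154) = 103.566 km
15: √((-0.725·111.32)² + (1.141·91.93)²) = √(6513.61985 + 11002.35894) = 132.348 km
Threshold 40 km: 4 (10.319 km) is within range.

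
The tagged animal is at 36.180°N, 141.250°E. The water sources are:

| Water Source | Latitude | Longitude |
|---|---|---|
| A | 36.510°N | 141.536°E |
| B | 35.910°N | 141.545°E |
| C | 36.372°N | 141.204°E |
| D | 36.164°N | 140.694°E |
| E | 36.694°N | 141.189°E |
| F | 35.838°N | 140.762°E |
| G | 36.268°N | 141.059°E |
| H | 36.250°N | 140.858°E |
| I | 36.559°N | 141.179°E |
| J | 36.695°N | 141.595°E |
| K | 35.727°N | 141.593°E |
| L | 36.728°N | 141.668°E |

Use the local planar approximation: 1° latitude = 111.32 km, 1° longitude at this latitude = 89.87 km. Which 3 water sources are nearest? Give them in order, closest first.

G, C, H

Distances from 36.180°N, 141.250°E:
A: √((0.330·111.32)² + (0.286·89.87)²) = √(1349.50431 + 660.63496) = 44.835 km
B: √((-0.270·111.32)² + (0.295·89.87)²) = √(903.38718 + 702.86759) = 40.078 km
C: √((0.192·111.32)² + (-0.046·89.87)²) = √(456.82394 + 17.09012) = 21.770 km
D: √((-0.016·111.32)² + (-0.556·89.87)²) = √(3.17239 + 2496.77304) = 49.999 km
E: √((0.514·111.32)² + (-0.061·89.87)²) = √(3273.95445 + 30.05309) = 57.480 km
F: √((-0.342·111.32)² + (-0.488·89.87)²) = √(1449.43454 + 1923.39786) = 58.076 km
G: √((0.088·111.32)² + (-0.191·89.87)²) = √(95.96475 + 294.64306) = 19.764 km
H: √((0.070·111.32)² + (-0.392·89.87)²) = √(60.72150 + 1241.08526) = 36.081 km
I: √((0.379·111.32)² + (-0.071·89.87)²) = √(1780.01973 + 40.71423) = 42.670 km
J: √((0.515·111.32)² + (0.345·89.87)²) = √(3286.70597 + 961.31933) = 65.177 km
K: √((-0.453·111.32)² + (0.343·89.87)²) = √(2542.97915 + 950.20590) = 59.103 km
L: √((0.548·111.32)² + (0.418·89.87)²) = √(3721.40993 + 1411.17881) = 71.642 km
Sorted: G (19.764 km) < C (21.770 km) < H (36.081 km) < B (40.078 km) < I (42.670 km) < …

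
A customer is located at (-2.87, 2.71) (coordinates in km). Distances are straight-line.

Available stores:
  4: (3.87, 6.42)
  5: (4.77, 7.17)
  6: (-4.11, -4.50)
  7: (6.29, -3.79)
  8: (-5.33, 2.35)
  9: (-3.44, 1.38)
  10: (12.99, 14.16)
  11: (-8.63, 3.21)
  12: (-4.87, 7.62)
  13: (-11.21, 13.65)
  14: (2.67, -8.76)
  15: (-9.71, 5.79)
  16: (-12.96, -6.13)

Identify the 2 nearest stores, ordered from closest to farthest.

Distances from (-2.87, 2.71):
4: 7.69 km
5: 8.85 km
6: 7.32 km
7: 11.23 km
8: 2.49 km
9: 1.45 km
10: 19.56 km
11: 5.78 km
12: 5.30 km
13: 13.76 km
14: 12.74 km
15: 7.50 km
16: 13.41 km
Sorted: 9 (1.45 km) < 8 (2.49 km) < 12 (5.30 km) < 11 (5.78 km) < …

9, 8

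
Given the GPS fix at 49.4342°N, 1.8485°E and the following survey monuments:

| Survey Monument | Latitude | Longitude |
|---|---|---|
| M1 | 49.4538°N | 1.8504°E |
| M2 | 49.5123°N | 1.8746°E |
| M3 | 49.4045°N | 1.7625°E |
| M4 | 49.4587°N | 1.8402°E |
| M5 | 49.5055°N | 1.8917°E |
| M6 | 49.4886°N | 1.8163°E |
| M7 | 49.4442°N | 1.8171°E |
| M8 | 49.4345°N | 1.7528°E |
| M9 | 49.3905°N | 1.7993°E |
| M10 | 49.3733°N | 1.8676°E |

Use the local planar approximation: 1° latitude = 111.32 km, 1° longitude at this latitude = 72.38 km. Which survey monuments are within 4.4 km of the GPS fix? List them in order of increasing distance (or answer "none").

Distances from 49.4342°N, 1.8485°E:
M1: 2.1862 km
M2: 8.8970 km
M3: 7.0482 km
M4: 2.7927 km
M5: 8.5308 km
M6: 6.4888 km
M7: 2.5307 km
M8: 6.9268 km
M9: 6.0288 km
M10: 6.9189 km
Threshold 4.4 km: M1 (2.1862 km), M7 (2.5307 km), M4 (2.7927 km) are within range.

M1, M7, M4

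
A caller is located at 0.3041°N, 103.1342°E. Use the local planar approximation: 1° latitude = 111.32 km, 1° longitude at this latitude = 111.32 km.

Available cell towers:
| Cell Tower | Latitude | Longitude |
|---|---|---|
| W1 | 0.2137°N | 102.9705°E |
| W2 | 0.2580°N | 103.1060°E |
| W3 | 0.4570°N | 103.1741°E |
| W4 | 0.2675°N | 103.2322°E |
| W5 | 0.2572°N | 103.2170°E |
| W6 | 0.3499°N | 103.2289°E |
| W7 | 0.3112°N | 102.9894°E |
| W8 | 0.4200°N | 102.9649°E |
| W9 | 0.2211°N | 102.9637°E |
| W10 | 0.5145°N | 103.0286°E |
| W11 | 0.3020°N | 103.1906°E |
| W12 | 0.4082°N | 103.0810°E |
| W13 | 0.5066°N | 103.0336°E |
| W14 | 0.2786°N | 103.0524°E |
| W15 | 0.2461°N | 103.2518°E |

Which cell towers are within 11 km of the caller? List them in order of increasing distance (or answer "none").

Distances from 0.3041°N, 103.1342°E:
W1: 20.8171 km
W2: 6.0159 km
W3: 17.5908 km
W4: 11.6453 km
W5: 10.5932 km
W6: 11.7102 km
W7: 16.1385 km
W8: 22.8397 km
W9: 21.1095 km
W10: 26.2062 km
W11: 6.2828 km
W12: 13.0140 km
W13: 25.1708 km
W14: 9.5382 km
W15: 14.5968 km
Threshold 11 km: W2 (6.0159 km), W11 (6.2828 km), W14 (9.5382 km), W5 (10.5932 km) are within range.

W2, W11, W14, W5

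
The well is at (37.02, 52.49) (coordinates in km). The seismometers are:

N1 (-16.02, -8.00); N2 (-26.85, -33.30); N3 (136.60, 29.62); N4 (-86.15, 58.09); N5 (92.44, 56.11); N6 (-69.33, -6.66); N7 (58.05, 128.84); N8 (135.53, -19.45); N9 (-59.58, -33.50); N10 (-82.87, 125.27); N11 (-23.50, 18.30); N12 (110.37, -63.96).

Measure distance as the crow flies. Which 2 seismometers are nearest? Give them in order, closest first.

N5, N11

Distances from (37.02, 52.49):
N1: √((-53.04)² + (-60.49)²) = √(2813.2416 + 3659.0401) = 80.45 km
N2: √((-63.87)² + (-85.79)²) = √(4079.3769 + 7359.9241) = 106.95 km
N3: √((99.58)² + (-22.87)²) = √(9916.1764 + 523.0369) = 102.17 km
N4: √((-123.17)² + (5.60)²) = √(15170.8489 + 31.3600) = 123.30 km
N5: √((55.42)² + (3.62)²) = √(3071.3764 + 13.1044) = 55.54 km
N6: √((-106.35)² + (-59.15)²) = √(11310.3225 + 3498.7225) = 121.69 km
N7: √((21.03)² + (76.35)²) = √(442.2609 + 5829.3225) = 79.19 km
N8: √((98.51)² + (-71.94)²) = √(9704.2201 + 5175.3636) = 121.98 km
N9: √((-96.60)² + (-85.99)²) = √(9331.5600 + 7394.2801) = 129.33 km
N10: √((-119.89)² + (72.78)²) = √(14373.6121 + 5296.9284) = 140.25 km
N11: √((-60.52)² + (-34.19)²) = √(3662.6704 + 1168.9561) = 69.51 km
N12: √((73.35)² + (-116.45)²) = √(5380.2225 + 13560.6025) = 137.63 km
Sorted: N5 (55.54 km) < N11 (69.51 km) < N7 (79.19 km) < N1 (80.45 km) < …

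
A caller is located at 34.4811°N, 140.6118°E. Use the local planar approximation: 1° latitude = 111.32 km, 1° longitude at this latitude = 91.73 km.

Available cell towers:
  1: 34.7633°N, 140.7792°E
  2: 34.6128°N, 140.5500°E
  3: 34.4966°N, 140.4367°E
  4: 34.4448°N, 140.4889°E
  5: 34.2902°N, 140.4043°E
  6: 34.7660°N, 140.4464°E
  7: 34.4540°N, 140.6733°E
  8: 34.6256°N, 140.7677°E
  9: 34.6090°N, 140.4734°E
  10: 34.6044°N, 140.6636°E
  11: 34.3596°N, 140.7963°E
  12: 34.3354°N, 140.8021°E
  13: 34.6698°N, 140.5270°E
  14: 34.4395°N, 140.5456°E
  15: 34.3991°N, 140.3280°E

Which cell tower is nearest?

Distances from 34.4811°N, 140.6118°E:
1: 34.9666 km
2: 15.7187 km
3: 16.1543 km
4: 11.9760 km
5: 28.5289 km
6: 35.1574 km
7: 6.3974 km
8: 21.5235 km
9: 19.0759 km
10: 14.5250 km
11: 21.6648 km
12: 23.8283 km
13: 22.4001 km
14: 7.6368 km
15: 27.5870 km
Minimum: 7 at 6.3974 km.

7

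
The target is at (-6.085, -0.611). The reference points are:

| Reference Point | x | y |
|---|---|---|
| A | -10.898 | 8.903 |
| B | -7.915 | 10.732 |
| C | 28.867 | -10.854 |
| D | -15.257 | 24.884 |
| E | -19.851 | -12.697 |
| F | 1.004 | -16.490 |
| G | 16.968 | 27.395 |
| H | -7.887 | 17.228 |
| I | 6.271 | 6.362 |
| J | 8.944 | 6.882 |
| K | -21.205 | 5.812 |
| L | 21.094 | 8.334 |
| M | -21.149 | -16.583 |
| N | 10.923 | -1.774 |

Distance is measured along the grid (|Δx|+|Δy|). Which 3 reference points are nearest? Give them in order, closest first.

B, A, N

Distances from (-6.085, -0.611):
A: 14.327
B: 13.173
C: 45.195
D: 34.667
E: 25.852
F: 22.968
G: 51.059
H: 19.641
I: 19.329
J: 22.522
K: 21.543
L: 36.124
M: 31.036
N: 18.171
Sorted: B (13.173) < A (14.327) < N (18.171) < I (19.329) < H (19.641) < …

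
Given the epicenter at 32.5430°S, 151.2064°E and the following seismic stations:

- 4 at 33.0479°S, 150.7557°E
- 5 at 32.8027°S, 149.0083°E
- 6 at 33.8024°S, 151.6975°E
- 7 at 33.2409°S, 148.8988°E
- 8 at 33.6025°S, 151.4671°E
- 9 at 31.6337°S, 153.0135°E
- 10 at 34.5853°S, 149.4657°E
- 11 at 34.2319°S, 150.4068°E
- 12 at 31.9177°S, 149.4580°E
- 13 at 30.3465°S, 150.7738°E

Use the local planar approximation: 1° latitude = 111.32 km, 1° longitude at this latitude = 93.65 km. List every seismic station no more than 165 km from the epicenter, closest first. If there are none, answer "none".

Distances from 32.5430°S, 151.2064°E:
4: √((-0.5049·111.32)² + (-0.4507·93.65)²) = √(3159.054633 + 1781.519907) = 70.2892 km
5: √((-0.2597·111.32)² + (-2.1981·93.65)²) = √(835.776767 + 42375.072665) = 207.8722 km
6: √((-1.2594·111.32)² + (0.4911·93.65)²) = √(19655.032816 + 2115.219452) = 147.5475 km
7: √((-0.6979·111.32)² + (-2.3076·93.65)²) = √(6035.771527 + 46702.123073) = 229.6473 km
8: √((-1.0595·111.32)² + (0.2607·93.65)²) = √(13910.678628 + 596.070496) = 120.4440 km
9: √((0.9093·111.32)² + (1.8071·93.65)²) = √(10246.151604 + 28640.456455) = 197.1969 km
10: √((-2.0423·111.32)² + (-1.7407·93.65)²) = √(51687.493231 + 26574.397204) = 279.7533 km
11: √((-1.6889·111.32)² + (-0.7996·93.65)²) = √(35347.138918 + 5607.394797) = 202.3723 km
12: √((0.6253·111.32)² + (-1.7484·93.65)²) = √(4845.328794 + 26810.021302) = 177.9195 km
13: √((2.1965·111.32)² + (-0.4326·93.65)²) = √(59787.282027 + 1641.302359) = 247.8479 km
Threshold 165 km: 4 (70.2892 km), 8 (120.4440 km), 6 (147.5475 km) are within range.

4, 8, 6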